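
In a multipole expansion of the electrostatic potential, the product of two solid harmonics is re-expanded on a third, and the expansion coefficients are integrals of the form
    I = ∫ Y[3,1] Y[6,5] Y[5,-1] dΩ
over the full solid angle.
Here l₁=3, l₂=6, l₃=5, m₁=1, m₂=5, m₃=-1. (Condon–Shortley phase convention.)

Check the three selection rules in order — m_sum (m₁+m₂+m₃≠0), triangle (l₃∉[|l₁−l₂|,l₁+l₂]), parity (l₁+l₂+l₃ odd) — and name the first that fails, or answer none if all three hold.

Σmᵢ = 5  ✗
l₃∈[|l₁−l₂|,l₁+l₂]=[3,9], have l₃=5
Σlᵢ = 14 ⇒ even

m_sum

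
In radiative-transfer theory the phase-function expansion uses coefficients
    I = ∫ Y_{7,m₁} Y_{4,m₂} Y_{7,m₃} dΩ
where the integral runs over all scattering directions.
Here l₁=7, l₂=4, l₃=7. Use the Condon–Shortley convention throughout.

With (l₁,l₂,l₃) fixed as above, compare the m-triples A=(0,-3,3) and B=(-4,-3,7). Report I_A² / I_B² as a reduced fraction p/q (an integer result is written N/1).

1350/1573

Shared (l₁,l₂,l₃)=(7,4,7): N and (l;000)² cancel in I_A²/I_B².
A: Δ = 4!·10!·4!/19! = 1/58198140; Racah Σ t=0..1: t=0:+1/4354560 t=1:−1/2488320 = -1/5806080; ⇒ 3j(7 4 7; 0 -3 3)² = 525/92378, sgn -1
B: Δ = 4!·10!·4!/19! = 1/58198140; Racah Σ t=1..1: t=1:−1/522547200 = -1/522547200; ⇒ 3j(7 4 7; -4 -3 7)² = 77/11628, sgn -1
I_A²/I_B² = (525/92378)/(77/11628) = 1350/1573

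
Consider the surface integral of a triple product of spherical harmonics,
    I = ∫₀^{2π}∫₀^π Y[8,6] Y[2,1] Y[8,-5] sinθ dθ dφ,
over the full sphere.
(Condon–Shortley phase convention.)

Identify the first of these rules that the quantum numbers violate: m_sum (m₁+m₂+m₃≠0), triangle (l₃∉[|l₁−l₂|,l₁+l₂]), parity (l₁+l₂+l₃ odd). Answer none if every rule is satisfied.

Σmᵢ = 2  ✗
l₃∈[|l₁−l₂|,l₁+l₂]=[6,10], have l₃=8
Σlᵢ = 18 ⇒ even

m_sum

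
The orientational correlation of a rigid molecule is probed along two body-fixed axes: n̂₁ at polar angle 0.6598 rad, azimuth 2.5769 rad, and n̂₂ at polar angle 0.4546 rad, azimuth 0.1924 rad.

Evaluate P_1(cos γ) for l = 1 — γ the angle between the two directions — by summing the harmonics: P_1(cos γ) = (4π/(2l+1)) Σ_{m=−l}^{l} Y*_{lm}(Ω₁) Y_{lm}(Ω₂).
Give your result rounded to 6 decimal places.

Summing Y*_{l m}(θ₁,φ₁)·Y_{l m}(θ₂,φ₂) over m ∈ [−1, 1]; prefactor 4π/(2·1+1) = 4.188790:
  m=-1: (-0.178896+0.113332i) × (+0.148908-0.029009i) = -0.023352+0.022066i  (running Σ = -0.023352+0.022066i)
  m=0: (+0.386052-0.000000i) × (+0.438978+0.000000i) = +0.169469+0.000000i  (running Σ = +0.146117+0.022066i)
  m=1: (+0.178896+0.113332i) × (-0.148908-0.029009i) = -0.023352-0.022066i  (running Σ = +0.122765+0.000000i)
Accumulated sum +0.122765+0.000000i; after 4π/(2l+1) scaling, +0.514239+0.000000i ⇒ P_1 = 0.514239

0.514239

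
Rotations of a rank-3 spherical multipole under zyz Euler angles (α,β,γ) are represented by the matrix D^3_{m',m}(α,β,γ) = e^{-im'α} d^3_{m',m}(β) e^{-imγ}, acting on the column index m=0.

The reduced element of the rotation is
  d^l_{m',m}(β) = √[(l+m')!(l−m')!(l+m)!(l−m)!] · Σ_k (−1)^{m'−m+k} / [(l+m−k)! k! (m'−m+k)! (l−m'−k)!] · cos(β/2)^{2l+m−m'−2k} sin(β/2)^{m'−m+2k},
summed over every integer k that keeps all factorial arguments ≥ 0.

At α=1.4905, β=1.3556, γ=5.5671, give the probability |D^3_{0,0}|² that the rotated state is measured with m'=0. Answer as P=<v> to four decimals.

P=0.0876

Split into d^3_{0,0}(β=1.3556) × two z-phases.
c=cos(1.355600/2)=0.778954, s=sin(1.355600/2)=0.627081; N=√[6·6·6·6]=36.000000
k∈{0,1,2,3} keeps every argument non-negative
  k=0: (−1)^0·36.0000/(36)·0.7790^6·0.6271^0 = +0.223394
  k=1: (−1)^1·36.0000/(4)·0.7790^4·0.6271^2 = -1.302978
  k=2: (−1)^2·36.0000/(4)·0.7790^2·0.6271^4 = +0.844424
  k=3: (−1)^3·36.0000/(36)·0.7790^0·0.6271^6 = -0.060805
d^3_{0,0}(1.3556) = +0.223394 -1.302978 +0.844424 -0.060805 = -0.295966
|D^3_{0,0}|² = |d^3_{0,0}(β)|² = (-0.295966)² = 0.087596 (the z-rotation phases have unit modulus)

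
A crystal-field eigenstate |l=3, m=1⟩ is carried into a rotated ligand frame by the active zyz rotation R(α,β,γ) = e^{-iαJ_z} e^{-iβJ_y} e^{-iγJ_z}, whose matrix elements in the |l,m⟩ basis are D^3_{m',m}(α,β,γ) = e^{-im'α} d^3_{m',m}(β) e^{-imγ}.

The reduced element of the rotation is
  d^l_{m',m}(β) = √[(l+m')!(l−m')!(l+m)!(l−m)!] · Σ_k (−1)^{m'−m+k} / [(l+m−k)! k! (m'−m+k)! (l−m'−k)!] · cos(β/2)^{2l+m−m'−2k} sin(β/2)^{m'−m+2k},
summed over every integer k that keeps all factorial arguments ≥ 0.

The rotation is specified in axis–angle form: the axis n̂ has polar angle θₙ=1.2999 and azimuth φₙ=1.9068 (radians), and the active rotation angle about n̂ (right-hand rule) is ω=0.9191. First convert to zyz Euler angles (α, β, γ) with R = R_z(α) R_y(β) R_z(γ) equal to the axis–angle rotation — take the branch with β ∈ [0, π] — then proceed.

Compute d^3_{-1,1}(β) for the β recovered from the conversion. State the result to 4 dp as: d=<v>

Axis–angle → zyz. n̂ = (sinθₙcosφₙ, sinθₙsinφₙ, cosθₙ) = (-0.317693, +0.909651, +0.267595), ω = 0.9191.
R = I cosω + sinω [n̂]ₓ + (1−cosω) n̂n̂ᵀ gives
  R = [+0.646248, -0.326460, +0.689774; +0.099046, +0.932113, +0.348360; -0.756673, -0.156807, +0.634711]
β = atan2(√(R₁₃²+R₂₃²), R₃₃) = 0.883162; α = atan2(R₂₃, R₁₃) mod 2π = 0.467667; γ = atan2(R₃₂, −R₃₁) mod 2π = 6.078845
d^3_{-1,1}(β=0.8832) via the finite sum:
Half-angle: c=0.904077, s=0.427369. N=√(2·24·24·2)=48.000000
k∈{2,3,4} keeps every argument non-negative
  k=2: (−1)^0·48.0000/(8)·0.9041^4·0.4274^2 = +0.732116
  k=3: (−1)^1·48.0000/(6)·0.9041^2·0.4274^4 = -0.218130
  k=4: (−1)^2·48.0000/(48)·0.9041^0·0.4274^6 = +0.006093
d^3_{-1,1}(0.8832) = +0.732116 -0.218130 +0.006093 = +0.520079

d=0.5201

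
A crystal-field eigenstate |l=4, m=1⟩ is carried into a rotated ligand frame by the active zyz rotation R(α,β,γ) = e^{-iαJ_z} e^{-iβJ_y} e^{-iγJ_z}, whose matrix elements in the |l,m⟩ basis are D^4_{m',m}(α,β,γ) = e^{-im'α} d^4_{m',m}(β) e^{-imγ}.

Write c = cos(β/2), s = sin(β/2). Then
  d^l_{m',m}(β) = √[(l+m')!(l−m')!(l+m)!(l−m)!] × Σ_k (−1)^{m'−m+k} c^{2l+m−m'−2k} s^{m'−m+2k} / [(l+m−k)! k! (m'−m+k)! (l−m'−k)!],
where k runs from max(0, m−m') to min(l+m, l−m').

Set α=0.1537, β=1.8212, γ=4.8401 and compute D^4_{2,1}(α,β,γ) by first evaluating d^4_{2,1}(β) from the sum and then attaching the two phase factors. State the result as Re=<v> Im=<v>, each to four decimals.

Re=-0.0866 Im=-0.1862

Split into d^4_{2,1}(β=1.8212) × two z-phases.
With c≡cos(β/2)=0.613272 and s≡sin(β/2)=0.789872, N=[720·2·120·6]^{1/2}=1018.233765
The bounds max(0,m−m')=0 and min(l+m,l−m')=2 give 3 terms
  k=0: (−1)^1·1018.2338/(240)·0.6133^7·0.7899^1 = -0.109336
  k=1: (−1)^2·1018.2338/(48)·0.6133^5·0.7899^3 = +0.906863
  k=2: (−1)^3·1018.2338/(72)·0.6133^3·0.7899^5 = -1.002900
d^4_{2,1}(1.8212) = -0.109336 +0.906863 -1.002900 = -0.205373
Attach z-rotation phases: D = e^{-i(2)(0.1537)}·(-0.205373)·e^{-i(1)(4.8401)} = -0.086567-0.186237i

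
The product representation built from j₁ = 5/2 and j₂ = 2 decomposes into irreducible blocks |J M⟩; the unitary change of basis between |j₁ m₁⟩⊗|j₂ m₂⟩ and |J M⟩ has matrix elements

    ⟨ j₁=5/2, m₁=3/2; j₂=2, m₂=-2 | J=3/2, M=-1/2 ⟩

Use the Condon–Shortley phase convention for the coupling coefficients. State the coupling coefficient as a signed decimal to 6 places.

+√(32/105) = +0.552052

√[4·3!2!1!/7! · 4!1!0!4!1!2!] = √(384/35)
  +(−1)^0/∏(0,3,1,0,1,1)! = 1/6  (running 1/6)
⟨..|..⟩ = √(384/35)·(1/6) = +0.552052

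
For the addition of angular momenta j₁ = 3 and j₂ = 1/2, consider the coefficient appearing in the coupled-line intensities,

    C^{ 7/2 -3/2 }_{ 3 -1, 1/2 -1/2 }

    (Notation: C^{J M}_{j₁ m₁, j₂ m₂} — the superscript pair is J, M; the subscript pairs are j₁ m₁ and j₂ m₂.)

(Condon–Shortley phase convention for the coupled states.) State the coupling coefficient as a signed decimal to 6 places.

+0.845154  (= +√(5/7))

triangle: 0!*6!*1!/8! = 720/40320
(j±m)!: 2!*4!*0!*1!*2!*5! = 11520
prefactor² = (2J+1)*Δ*N² = 11520/7
  k=0: +1/(0!*0!*4!*0!*2!*1!) = 1/48
Σ = 1/48  ⇒  CG² = 11520/7*(1/48)² = 5/7
CG = +√(5/7) = +0.845154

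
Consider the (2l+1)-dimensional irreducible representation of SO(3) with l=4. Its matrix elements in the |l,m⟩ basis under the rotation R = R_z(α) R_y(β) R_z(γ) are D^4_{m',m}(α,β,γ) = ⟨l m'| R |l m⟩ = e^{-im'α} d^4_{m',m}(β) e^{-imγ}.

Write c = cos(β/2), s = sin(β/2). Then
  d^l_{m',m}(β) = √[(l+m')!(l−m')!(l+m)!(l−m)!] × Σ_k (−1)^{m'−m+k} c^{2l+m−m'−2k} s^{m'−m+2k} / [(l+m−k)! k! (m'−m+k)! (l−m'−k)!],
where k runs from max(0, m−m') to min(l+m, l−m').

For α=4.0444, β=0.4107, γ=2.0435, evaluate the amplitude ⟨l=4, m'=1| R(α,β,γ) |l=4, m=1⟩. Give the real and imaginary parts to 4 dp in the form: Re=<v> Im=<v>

Re=0.3351 Im=0.0663

Split into d^4_{1,1}(β=0.4107) × two z-phases.
With c≡cos(β/2)=0.978990 and s≡sin(β/2)=0.203910, N=[120·6·120·6]^{1/2}=720.000000
The bounds max(0,m−m')=0 and min(l+m,l−m')=3 give 4 terms
  k=0: (−1)^0·720.0000/(720)·0.9790^8·0.2039^0 = +0.843772
  k=1: (−1)^1·720.0000/(48)·0.9790^6·0.2039^2 = -0.549081
  k=2: (−1)^2·720.0000/(24)·0.9790^4·0.2039^4 = +0.047642
  k=3: (−1)^3·720.0000/(72)·0.9790^2·0.2039^6 = -0.000689
d^4_{1,1}(0.4107) = +0.843772 -0.549081 +0.047642 -0.000689 = +0.341643
D = (-0.619408+0.785069i)·(+0.341643)·(-0.455295-0.890341i) = +0.335150+0.066295i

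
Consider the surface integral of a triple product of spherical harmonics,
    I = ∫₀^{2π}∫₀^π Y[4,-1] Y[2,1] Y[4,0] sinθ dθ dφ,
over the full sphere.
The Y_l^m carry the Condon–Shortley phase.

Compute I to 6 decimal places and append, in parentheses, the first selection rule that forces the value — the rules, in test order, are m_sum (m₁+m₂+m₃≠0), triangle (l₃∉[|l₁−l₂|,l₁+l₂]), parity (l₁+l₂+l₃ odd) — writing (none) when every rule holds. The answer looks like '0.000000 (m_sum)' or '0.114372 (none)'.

Rules hold: Σm=0, L=10 even, 2≤4≤6.
N = 9·5·9 = 405
Δ = 2!·6!·2!/11! = 1/13860
Racah Σ t=0..2: t=0:+1/192 t=1:−1/36 t=2:+1/192 = -5/288
⇒ 3j(4 2 4; 0 0 0)² = 20/693, sgn -1
Racah Σ t=1..2: t=1:−1/96 t=2:+1/72 = 1/288
⇒ 3j(4 2 4; -1 1 0)² = 1/462, sgn +1
4πI² = N·(3j₀)²·(3jₘ)² = 150/5929
I = -1·√(0.0252994/4π) = -0.04486937
No selection rule forces the value: the integral is nonzero (none).

-0.044869 (none)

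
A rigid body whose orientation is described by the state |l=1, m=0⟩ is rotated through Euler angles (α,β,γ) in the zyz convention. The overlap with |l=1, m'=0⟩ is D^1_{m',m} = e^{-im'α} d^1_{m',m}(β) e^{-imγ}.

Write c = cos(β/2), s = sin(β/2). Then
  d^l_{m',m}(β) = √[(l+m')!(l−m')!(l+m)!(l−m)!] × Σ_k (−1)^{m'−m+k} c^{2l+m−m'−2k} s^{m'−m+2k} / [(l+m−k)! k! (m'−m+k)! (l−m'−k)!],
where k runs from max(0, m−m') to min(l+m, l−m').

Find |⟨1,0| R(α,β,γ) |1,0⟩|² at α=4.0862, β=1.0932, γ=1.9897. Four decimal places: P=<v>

D^1_{0,0}(4.0862,1.0932,1.9897) = e^{-i·0·4.0862}·d^1_{0,0}(1.0932)·e^{-i·0·1.9897}. Compute d first:
c=cos(1.093200/2)=0.854297, s=sin(1.093200/2)=0.519786; N=√[1·1·1·1]=1.000000
k: max(0,(0)−(0))=0 … min(1+(0),1−(0))=1
  k=0: (−1)^0·1.0000/(1)·0.8543^2·0.5198^0 = +0.729823
  k=1: (−1)^1·1.0000/(1)·0.8543^0·0.5198^2 = -0.270177
d^1_{0,0}(1.0932) = +0.729823 -0.270177 = +0.459646
|D^1_{0,0}|² = |d^1_{0,0}(β)|² = (+0.459646)² = 0.211274 (the z-rotation phases have unit modulus)

P=0.2113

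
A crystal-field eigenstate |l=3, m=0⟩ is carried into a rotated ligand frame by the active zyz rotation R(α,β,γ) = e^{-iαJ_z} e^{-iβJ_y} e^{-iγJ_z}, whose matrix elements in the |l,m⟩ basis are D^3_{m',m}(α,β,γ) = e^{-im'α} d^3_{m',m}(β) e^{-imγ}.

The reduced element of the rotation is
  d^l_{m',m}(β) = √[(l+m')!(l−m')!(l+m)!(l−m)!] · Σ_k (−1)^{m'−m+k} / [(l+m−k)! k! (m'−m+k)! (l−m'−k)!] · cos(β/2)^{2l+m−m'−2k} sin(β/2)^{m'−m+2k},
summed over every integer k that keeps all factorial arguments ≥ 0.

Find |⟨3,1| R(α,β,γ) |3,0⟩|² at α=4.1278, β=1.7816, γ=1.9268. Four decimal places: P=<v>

Split into d^3_{1,0}(β=1.7816) × two z-phases.
c=cos(1.781600/2)=0.628790, s=sin(1.781600/2)=0.777575; N=√[24·2·6·6]=41.569219
k∈{0,1,2} keeps every argument non-negative
  k=0: (−1)^1·41.5692/(12)·0.6288^5·0.7776^1 = -0.264766
  k=1: (−1)^2·41.5692/(4)·0.6288^3·0.7776^3 = +1.214664
  k=2: (−1)^3·41.5692/(12)·0.6288^1·0.7776^5 = -0.619167
d^3_{1,0}(1.7816) = -0.264766 +1.214664 -0.619167 = +0.330731
|D^3_{1,0}|² = |d^3_{1,0}(β)|² = (+0.330731)² = 0.109383 (the z-rotation phases have unit modulus)

P=0.1094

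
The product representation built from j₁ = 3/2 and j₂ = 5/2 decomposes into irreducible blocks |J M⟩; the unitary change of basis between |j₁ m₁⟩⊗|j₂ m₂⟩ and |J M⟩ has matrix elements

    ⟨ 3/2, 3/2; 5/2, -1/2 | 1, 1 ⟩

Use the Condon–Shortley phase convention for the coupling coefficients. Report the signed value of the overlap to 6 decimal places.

triangle: 3!*0!*2!/6! = 12/720
(j±m)!: 3!*0!*2!*3!*2!*0! = 144
prefactor² = (2J+1)*Δ*N² = 36/5
  k=0: +1/(0!*3!*0!*2!*0!*0!) = 1/12
Σ = 1/12  ⇒  CG² = 36/5*(1/12)² = 1/20
CG = +√(1/20) = +0.223607

+0.223607  (= +√(1/20))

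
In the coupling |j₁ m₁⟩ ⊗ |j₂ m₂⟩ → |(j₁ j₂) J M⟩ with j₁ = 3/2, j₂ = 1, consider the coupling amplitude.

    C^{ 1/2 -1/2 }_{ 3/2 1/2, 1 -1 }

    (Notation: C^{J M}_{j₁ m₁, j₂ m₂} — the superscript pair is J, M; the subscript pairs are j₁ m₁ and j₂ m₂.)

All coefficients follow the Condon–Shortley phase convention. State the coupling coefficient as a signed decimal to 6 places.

j₁+j₂−J=2  J+j₁−j₂=1  J−j₁+j₂=0  j₁+j₂+J+1=4
(j₁±m₁, j₂±m₂, J±M) = (2,1,0,2,0,1)
P² = 2/3
sum k=0..0:
  [0] +1/2 = 1/2
S = 1/2
C² = P²·S² = 1/6 ; C = +0.408248

+√(1/6) = +0.408248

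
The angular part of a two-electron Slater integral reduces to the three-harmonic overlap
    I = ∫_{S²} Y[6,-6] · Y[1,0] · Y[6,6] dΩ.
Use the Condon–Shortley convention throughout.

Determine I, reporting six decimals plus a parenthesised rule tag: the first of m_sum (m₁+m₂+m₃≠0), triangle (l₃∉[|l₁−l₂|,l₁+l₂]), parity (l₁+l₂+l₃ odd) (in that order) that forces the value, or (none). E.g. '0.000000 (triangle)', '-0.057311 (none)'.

0.000000 (parity)

L=13 odd ⇒ parity kills the (l;000) factor ⇒ I = 0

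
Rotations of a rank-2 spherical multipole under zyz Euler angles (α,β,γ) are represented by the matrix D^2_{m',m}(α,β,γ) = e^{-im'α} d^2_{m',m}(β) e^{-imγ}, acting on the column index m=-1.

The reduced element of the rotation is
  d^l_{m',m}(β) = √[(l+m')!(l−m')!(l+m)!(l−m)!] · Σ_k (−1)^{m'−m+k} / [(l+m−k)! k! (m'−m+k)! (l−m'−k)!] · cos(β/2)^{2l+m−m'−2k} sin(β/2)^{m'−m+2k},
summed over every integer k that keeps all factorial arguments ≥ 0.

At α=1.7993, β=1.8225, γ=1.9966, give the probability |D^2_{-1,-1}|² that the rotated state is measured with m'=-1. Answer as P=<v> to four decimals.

P=0.3164

D^2_{-1,-1}(1.7993,1.8225,1.9966) = e^{-i·-1·1.7993}·d^2_{-1,-1}(1.8225)·e^{-i·-1·1.9966}. Compute d first:
With c≡cos(β/2)=0.612758 and s≡sin(β/2)=0.790270, N=[1·6·1·6]^{1/2}=6.000000
The bounds max(0,m−m')=0 and min(l+m,l−m')=1 give 2 terms
  k=0: (−1)^0·6.0000/(6)·0.6128^4·0.7903^0 = +0.140980
  k=1: (−1)^1·6.0000/(2)·0.6128^2·0.7903^2 = -0.703479
d^2_{-1,-1}(1.8225) = +0.140980 -0.703479 = -0.562499
|D^2_{-1,-1}|² = |d^2_{-1,-1}(β)|² = (-0.562499)² = 0.316405 (the z-rotation phases have unit modulus)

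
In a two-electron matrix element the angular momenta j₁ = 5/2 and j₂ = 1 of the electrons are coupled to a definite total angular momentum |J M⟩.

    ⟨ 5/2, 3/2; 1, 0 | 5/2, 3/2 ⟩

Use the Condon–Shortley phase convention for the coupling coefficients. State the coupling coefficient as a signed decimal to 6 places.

+0.507093

triangle: 1!*4!*1!/7! = 24/5040
(j±m)!: 4!*1!*1!*1!*4!*1! = 576
prefactor² = (2J+1)*Δ*N² = 576/35
  k=0: +1/(0!*1!*1!*1!*3!*0!) = 1/6
  k=1: −1/(1!*0!*0!*0!*4!*1!) = -1/24
Σ = 1/8  ⇒  CG² = 576/35*(1/8)² = 9/35
CG = +√(9/35) = +0.507093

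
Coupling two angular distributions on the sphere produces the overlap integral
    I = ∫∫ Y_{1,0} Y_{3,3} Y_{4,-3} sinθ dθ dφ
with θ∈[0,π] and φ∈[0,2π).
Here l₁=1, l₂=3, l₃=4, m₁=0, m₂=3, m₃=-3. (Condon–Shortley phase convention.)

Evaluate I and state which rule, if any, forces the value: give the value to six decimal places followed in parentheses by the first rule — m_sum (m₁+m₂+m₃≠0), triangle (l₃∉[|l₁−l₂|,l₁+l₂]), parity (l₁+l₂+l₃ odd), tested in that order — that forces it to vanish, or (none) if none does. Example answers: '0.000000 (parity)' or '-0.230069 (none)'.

-0.162868 (none)

m-sum 0 ✓  L=8 even ✓  2≤4≤4 ✓
Π(2lᵢ+1) = 3×7×9 = 189
triangle coeff Δ(1,3,4) = 1/252
Σ_t [0,0]: t=0:+1/36 = 1/36
(3j)²=4/63 [(1 3 4; 0 0 0)], sign=+1
Σ_t [0,0]: t=0:+1/720 = 1/720
(3j)²=1/36 [(1 3 4; 0 3 -3)], sign=-1
⇒ 4πI² = 1/3
I = (-1)√(1/3/(4π)) = -0.16286750
No selection rule forces the value: the integral is nonzero (none).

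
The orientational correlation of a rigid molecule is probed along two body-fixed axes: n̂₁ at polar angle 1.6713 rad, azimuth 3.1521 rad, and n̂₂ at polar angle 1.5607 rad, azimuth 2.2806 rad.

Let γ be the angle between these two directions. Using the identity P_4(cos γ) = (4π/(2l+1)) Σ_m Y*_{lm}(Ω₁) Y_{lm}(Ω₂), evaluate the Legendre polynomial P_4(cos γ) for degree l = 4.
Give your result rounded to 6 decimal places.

-0.426864

Expand P_4 via completeness: Σ_{m} conj(Y_{4,m}) at Ω₁ times Y_{4,m} at Ω₂ —
  [-4]  conj(Y_{4,-4})(Ω₁) = +0.433285+0.018221i ; Y_{4,-4}(Ω₂) = -0.422369-0.131755i ; Δ = -0.180605-0.064784i
  [-3]  conj(Y_{4,-3})(Ω₁) = +0.123633+0.003898i ; Y_{4,-3}(Ω₂) = +0.010714-0.006697i ; Δ = +0.001351-0.000786i
  [-2]  conj(Y_{4,-2})(Ω₁) = -0.307751-0.006468i ; Y_{4,-2}(Ω₂) = +0.050343-0.330438i ; Δ = -0.017630+0.101367i
  [-1]  conj(Y_{4,-1})(Ω₁) = -0.138347-0.001454i ; Y_{4,-1}(Ω₂) = +0.009335+0.010865i ; Δ = -0.001276-0.001517i
  [+0]  conj(Y_{4,0})(Ω₁) = +0.285784-0.000000i ; Y_{4,0}(Ω₂) = +0.317033+0.000000i ; Δ = +0.090603+0.000000i
  [+1]  conj(Y_{4,1})(Ω₁) = +0.138347-0.001454i ; Y_{4,1}(Ω₂) = -0.009335+0.010865i ; Δ = -0.001276+0.001517i
  [+2]  conj(Y_{4,2})(Ω₁) = -0.307751+0.006468i ; Y_{4,2}(Ω₂) = +0.050343+0.330438i ; Δ = -0.017630-0.101367i
  [+3]  conj(Y_{4,3})(Ω₁) = -0.123633+0.003898i ; Y_{4,3}(Ω₂) = -0.010714-0.006697i ; Δ = +0.001351+0.000786i
  [+4]  conj(Y_{4,4})(Ω₁) = +0.433285-0.018221i ; Y_{4,4}(Ω₂) = -0.422369+0.131755i ; Δ = -0.180605+0.064784i
Total Σ_m = -0.305719+0.000000i. Multiply by 1.396263: -0.426864+0.000000i. P_4(cos γ) = -0.426864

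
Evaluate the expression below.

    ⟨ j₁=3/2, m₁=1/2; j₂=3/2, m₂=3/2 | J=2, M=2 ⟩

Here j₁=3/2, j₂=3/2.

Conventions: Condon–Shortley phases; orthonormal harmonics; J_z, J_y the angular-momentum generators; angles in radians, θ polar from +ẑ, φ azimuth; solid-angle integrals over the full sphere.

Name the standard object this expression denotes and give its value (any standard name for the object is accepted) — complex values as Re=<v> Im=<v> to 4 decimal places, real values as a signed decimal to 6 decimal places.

Clebsch–Gordan coefficient, −√(1/2) ≈ -0.707107

This is a Clebsch–Gordan (vector-coupling) coefficient.
triangle: 1!×2!×2!/6! = 4/720
(j±m)!: 2!×1!×3!×0!×4!×0! = 288
prefactor² = (2J+1)×Δ×N² = 8
  k=1: −1/(1!×0!×0!×2!×2!×0!) = -1/4
Σ = -1/4  ⇒  CG² = 8×(-1/4)² = 1/2
CG = −√(1/2) = -0.707107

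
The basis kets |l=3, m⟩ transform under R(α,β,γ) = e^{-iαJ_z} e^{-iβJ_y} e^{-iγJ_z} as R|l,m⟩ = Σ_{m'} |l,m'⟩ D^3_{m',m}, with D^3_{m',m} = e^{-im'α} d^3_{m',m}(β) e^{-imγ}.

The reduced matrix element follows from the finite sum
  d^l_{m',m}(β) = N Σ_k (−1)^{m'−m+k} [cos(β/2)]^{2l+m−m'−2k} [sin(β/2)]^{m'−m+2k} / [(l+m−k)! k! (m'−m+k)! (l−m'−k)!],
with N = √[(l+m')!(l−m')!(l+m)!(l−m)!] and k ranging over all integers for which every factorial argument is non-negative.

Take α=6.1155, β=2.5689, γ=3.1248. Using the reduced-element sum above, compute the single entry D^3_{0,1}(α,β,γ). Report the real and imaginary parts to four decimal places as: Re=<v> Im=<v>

Re=-0.5940 Im=-0.0100

Split into d^3_{0,1}(β=2.5689) × two z-phases.
c=cos(2.568900/2)=0.282449, s=sin(2.568900/2)=0.959282; N=√[6·6·24·2]=41.569219
The bounds max(0,m−m')=1 and min(l+m,l−m')=3 give 3 terms
  k=1: (−1)^0·41.5692/(12)·0.2824^5·0.9593^1 = +0.005974
  k=2: (−1)^1·41.5692/(4)·0.2824^3·0.9593^3 = -0.206715
  k=3: (−1)^2·41.5692/(12)·0.2824^1·0.9593^5 = +0.794809
d^3_{0,1}(2.5689) = +0.005974 -0.206715 +0.794809 = +0.594068
D = (+1.000000+0.000000i)·(+0.594068)·(-0.999859-0.016792i) = -0.593984-0.009976i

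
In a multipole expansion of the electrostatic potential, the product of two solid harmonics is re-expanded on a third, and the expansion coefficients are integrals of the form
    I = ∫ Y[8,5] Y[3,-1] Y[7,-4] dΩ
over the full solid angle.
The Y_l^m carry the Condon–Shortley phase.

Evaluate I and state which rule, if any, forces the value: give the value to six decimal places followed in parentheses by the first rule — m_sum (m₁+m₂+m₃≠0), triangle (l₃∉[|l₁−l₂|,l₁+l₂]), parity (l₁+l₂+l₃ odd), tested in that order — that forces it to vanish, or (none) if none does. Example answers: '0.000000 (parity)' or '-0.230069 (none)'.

Rules hold: Σm=0, L=18 even, 5≤7≤11.
N = 17·7·15 = 1785
Δ = 4!·12!·2!/19! = 1/5290740
Racah Σ t=1..3: t=1:−1/7257600 t=2:+1/2073600 t=3:−1/7257600 = 1/4838400
⇒ 3j(8 3 7; 0 0 0)² = 252/20995, sgn -1
Racah Σ t=0..2: t=0:+1/104509440 t=1:−1/43545600 t=2:+1/319334400 = -59/5748019200
⇒ 3j(8 3 7; 5 -1 -4)² = 3481/406980, sgn +1
4πI² = N·(3j₀)²·(3jₘ)² = 73101/398905
I = -1·√(0.183254/4π) = -0.12075969
No selection rule forces the value: the integral is nonzero (none).

-0.120760 (none)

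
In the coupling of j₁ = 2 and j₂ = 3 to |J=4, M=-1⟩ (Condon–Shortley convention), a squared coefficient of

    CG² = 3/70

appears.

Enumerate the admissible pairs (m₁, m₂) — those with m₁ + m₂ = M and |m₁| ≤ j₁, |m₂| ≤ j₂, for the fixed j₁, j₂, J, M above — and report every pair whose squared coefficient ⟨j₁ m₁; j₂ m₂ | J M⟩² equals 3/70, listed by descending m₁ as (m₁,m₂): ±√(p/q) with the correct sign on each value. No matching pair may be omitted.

Admissible pairs with m₁+m₂ = M = -1: (-2,1), (-1,0), (0,-1), (1,-2), (2,-3)
  (m₁,m₂)=(2,-3): CG² = 3/70, CG = +√(3/70)   ← matches the target
  (m₁,m₂)=(1,-2): CG² = 7/20, CG = +√(7/20)
  (m₁,m₂)=(0,-1): CG² = 3/28, CG = +√(3/28)
  (m₁,m₂)=(-1,0): CG² = 3/14, CG = −√(3/14)
  (m₁,m₂)=(-2,1): CG² = 2/7, CG = −√(2/7)
Pairs with CG² = 3/70: (2,-3): +√(3/70)

(2,-3): +√(3/70)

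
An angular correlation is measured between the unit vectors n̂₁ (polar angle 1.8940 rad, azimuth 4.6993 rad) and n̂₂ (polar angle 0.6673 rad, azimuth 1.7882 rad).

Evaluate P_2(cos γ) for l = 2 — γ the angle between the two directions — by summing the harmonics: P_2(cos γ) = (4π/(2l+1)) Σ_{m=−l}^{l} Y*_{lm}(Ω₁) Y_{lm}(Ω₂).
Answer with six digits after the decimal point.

Addition theorem: P_2(cos γ) = (4π/5) Σ_m Y*_{lm}(Ω₁) Y_{lm}(Ω₂), m = −2…2:
  m=-2: Y*=-0.347190+0.009091i  Y=-0.134176+0.062318i  product +0.046018-0.022856i
  m=-1: Y*=+0.003045+0.232642i  Y=-0.081004-0.366709i  product +0.085065-0.019962i
  m=+0: Y*=-0.219948-0.000000i  Y=+0.268401+0.000000i  product -0.059034-0.000000i
  m=+1: Y*=-0.003045+0.232642i  Y=+0.081004-0.366709i  product +0.085065+0.019962i
  m=+2: Y*=-0.347190-0.009091i  Y=-0.134176-0.062318i  product +0.046018+0.022856i
Total Σ_m = +0.203132+0.000000i. Multiply by 2.513274: +0.510527+0.000000i. P_2(cos γ) = 0.510527

0.510527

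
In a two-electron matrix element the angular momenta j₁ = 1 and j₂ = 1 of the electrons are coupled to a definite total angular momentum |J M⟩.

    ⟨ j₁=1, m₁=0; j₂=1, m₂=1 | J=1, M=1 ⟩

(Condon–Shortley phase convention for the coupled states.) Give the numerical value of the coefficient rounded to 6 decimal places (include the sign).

−√(1/2) ≈ -0.707107

j₁+j₂−J=1  J+j₁−j₂=1  J−j₁+j₂=1  j₁+j₂+J+1=4
(j₁±m₁, j₂±m₂, J±M) = (1,1,2,0,2,0)
P² = 1/2
sum k=1..1:
  [1] −1/1 = -1
S = -1
C² = P²·S² = 1/2 ; C = -0.707107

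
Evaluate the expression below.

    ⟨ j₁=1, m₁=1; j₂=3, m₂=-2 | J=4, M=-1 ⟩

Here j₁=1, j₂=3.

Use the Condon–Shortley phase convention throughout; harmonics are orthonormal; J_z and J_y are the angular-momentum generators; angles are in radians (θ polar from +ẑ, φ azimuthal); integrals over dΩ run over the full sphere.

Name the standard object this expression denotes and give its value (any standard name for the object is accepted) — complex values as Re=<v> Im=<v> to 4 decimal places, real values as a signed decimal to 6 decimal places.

Clebsch–Gordan coefficient, +√(3/28) ≈ +0.327327

This is a Clebsch–Gordan (vector-coupling) coefficient.
j₁+j₂−J=0  J+j₁−j₂=2  J−j₁+j₂=6  j₁+j₂+J+1=9
(j₁±m₁, j₂±m₂, J±M) = (2,0,1,5,3,5)
P² = 43200/7
sum k=0..0:
  [0] +1/240 = 1/240
S = 1/240
C² = P²·S² = 3/28 ; C = +0.327327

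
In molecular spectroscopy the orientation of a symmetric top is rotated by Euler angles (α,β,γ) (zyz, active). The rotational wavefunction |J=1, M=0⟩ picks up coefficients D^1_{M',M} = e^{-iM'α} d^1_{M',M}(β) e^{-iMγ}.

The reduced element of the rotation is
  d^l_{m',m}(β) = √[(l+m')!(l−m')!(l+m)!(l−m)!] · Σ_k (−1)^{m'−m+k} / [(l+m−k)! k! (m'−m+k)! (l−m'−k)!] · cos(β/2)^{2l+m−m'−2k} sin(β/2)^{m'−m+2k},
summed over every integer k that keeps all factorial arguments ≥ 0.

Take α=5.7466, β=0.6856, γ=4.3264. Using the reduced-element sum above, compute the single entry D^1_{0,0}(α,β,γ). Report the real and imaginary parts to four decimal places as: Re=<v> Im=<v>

Re=0.7740 Im=0.0000

Split into d^1_{0,0}(β=0.6856) × two z-phases.
c=cos(0.685600/2)=0.941817, s=sin(0.685600/2)=0.336125; N=√[1·1·1·1]=1.000000
k∈{0,1} keeps every argument non-negative
  k=0: (−1)^0·1.0000/(1)·0.9418^2·0.3361^0 = +0.887020
  k=1: (−1)^1·1.0000/(1)·0.9418^0·0.3361^2 = -0.112980
d^1_{0,0}(0.6856) = +0.887020 -0.112980 = +0.774039
Attach z-rotation phases: D = e^{-i(0)(5.7466)}·(+0.774039)·e^{-i(0)(4.3264)} = +0.774039+0.000000i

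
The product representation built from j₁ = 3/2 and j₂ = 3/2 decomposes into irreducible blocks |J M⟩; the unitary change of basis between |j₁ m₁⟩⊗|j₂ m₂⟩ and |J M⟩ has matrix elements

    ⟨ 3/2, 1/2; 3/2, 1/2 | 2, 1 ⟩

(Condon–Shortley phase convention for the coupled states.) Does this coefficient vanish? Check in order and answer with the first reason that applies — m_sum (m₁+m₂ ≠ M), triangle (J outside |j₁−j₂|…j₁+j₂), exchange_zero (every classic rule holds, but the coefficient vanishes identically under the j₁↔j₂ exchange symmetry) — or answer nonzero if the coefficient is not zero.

exchange_zero

m-sum: m₁+m₂ = 1/2+1/2 = 1, M = 1  ✓
triangle: |j₁−j₂| = 0 ≤ J = 2 ≤ j₁+j₂ = 3  ✓
exchange: j₁=j₂ and m₁=m₂, and (−1)^(j₁+j₂−J) = (−1)^1 = −1 forces ⟨j₁m₁;j₂m₂|JM⟩ = −⟨j₂m₂;j₁m₁|JM⟩ = −⟨j₁m₁;j₂m₂|JM⟩ ⇒ the coefficient vanishes identically
Racah sum check: Σ_k collapses to 0 ⇒ CG = 0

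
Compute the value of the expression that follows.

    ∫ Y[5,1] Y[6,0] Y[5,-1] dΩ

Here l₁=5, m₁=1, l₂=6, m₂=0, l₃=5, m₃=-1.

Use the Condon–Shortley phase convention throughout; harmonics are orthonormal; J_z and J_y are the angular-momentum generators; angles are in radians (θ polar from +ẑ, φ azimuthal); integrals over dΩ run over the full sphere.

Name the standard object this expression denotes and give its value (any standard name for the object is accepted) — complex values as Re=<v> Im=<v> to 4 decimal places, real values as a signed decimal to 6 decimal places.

Gaunt coefficient, -0.036818

This is a Gaunt coefficient — the integral of a triple product of spherical harmonics over the sphere.
Checks pass: Σm=0; 16 even; l₃=5∈[1,11].
(2·5+1)(2·6+1)(2·5+1) = 1573
Δ: 6! 4! 6! / 17! → 1/28588560
sum: t=1:−1/345600 t=2:+1/13824 t=3:−1/5184 t=4:+1/13824 t=5:−1/345600 = -7/129600
3j²(5 6 5; 0 0 0) = Δ·Π!·Σ² = 80/7293  (sign +1)
sum: t=0:+1/12441600 t=1:−1/86400 t=2:+1/9216 t=3:−1/7776 t=4:+1/55296 = -7/518400
3j²(5 6 5; 1 0 -1) = Δ·Π!·Σ² = 12/12155  (sign -1)
combine: 4πI² = 1573·80/7293·12/12155 = 64/3757
take √, sign -1: I = -0.03681836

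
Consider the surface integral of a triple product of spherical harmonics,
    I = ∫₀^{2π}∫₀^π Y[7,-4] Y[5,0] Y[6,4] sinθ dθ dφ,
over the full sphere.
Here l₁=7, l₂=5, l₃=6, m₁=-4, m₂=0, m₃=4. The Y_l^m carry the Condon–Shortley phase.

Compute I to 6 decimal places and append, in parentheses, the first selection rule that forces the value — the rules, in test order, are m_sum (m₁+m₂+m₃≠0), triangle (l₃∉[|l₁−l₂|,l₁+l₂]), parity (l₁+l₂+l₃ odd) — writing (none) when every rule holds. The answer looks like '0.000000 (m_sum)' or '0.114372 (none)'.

-0.129992 (none)

Rules hold: Σm=0, L=18 even, 2≤6≤12.
N = 15·11·13 = 2145
Δ = 6!·8!·4!/19! = 1/174594420
Racah Σ t=1..5: t=1:−1/4147200 t=2:+1/207360 t=3:−1/82944 t=4:+1/207360 t=5:−1/4147200 = -1/345600
⇒ 3j(7 5 6; 0 0 0)² = 420/46189, sgn -1
Racah Σ t=3..5: t=3:−1/5806080 t=4:+1/1451520 t=5:−1/4147200 = 1/3628800
⇒ 3j(7 5 6; -4 0 4)² = 320/29393, sgn +1
4πI² = N·(3j₀)²·(3jₘ)² = 288000/1356277
I = -1·√(0.212346/4π) = -0.12999215
No selection rule forces the value: the integral is nonzero (none).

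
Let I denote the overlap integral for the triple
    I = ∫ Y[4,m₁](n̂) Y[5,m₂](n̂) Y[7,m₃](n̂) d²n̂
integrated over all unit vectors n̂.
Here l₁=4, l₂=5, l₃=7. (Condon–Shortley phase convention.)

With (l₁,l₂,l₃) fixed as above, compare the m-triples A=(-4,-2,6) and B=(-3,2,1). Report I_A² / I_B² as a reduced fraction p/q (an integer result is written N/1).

1716/1225

Shared (l₁,l₂,l₃)=(4,5,7): N and (l;000)² cancel in I_A²/I_B².
A: Δ = 2!·6!·8!/17! = 1/6126120; Racah Σ t=2..2: t=2:+1/7257600 = 1/7257600; ⇒ 3j(4 5 7; -4 -2 6)² = 2/85, sgn -1
B: Δ = 2!·6!·8!/17! = 1/6126120; Racah Σ t=1..2: t=1:−1/1036800 t=2:+1/172800 = 1/207360; ⇒ 3j(4 5 7; -3 2 1)² = 245/14586, sgn +1
I_A²/I_B² = (2/85)/(245/14586) = 1716/1225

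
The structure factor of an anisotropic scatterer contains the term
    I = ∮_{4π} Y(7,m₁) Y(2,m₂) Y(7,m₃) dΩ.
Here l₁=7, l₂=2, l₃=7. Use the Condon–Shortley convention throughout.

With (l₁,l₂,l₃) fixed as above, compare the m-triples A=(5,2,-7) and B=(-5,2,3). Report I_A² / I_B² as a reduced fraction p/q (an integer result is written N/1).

91/396

Shared (l₁,l₂,l₃)=(7,2,7): N and (l;000)² cancel in I_A²/I_B².
A: Δ = 2!·12!·2!/17! = 1/185640; Racah Σ t=2..2: t=2:+1/1916006400 = 1/1916006400; ⇒ 3j(7 2 7; 5 2 -7)² = 1/340, sgn +1
B: Δ = 2!·12!·2!/17! = 1/185640; Racah Σ t=2..2: t=2:+1/29030400 = 1/29030400; ⇒ 3j(7 2 7; -5 2 3)² = 99/7735, sgn +1
I_A²/I_B² = (1/340)/(99/7735) = 91/396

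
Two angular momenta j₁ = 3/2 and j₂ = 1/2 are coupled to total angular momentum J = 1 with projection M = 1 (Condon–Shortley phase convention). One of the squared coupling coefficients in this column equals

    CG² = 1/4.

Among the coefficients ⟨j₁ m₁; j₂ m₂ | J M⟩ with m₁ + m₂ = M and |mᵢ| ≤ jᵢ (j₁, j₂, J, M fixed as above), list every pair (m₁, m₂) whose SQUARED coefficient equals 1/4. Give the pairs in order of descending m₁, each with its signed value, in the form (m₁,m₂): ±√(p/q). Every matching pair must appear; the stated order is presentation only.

Admissible pairs with m₁+m₂ = M = 1: (1/2,1/2), (3/2,-1/2)
  (m₁,m₂)=(3/2,-1/2): CG² = 3/4, CG = +√(3/4)
  (m₁,m₂)=(1/2,1/2): CG² = 1/4, CG = −√(1/4)   ← matches the target
Pairs with CG² = 1/4: (1/2,1/2): −√(1/4)

(1/2,1/2): −√(1/4)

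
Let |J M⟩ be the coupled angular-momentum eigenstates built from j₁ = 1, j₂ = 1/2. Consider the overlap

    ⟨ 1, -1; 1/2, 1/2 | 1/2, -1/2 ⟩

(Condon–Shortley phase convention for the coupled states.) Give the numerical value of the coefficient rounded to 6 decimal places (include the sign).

−√(2/3) = -0.816497

j₁+j₂−J=1  J+j₁−j₂=1  J−j₁+j₂=0  j₁+j₂+J+1=3
(j₁±m₁, j₂±m₂, J±M) = (0,2,1,0,0,1)
P² = 2/3
sum k=1..1:
  [1] −1/1 = -1
S = -1
C² = P²·S² = 2/3 ; C = -0.816497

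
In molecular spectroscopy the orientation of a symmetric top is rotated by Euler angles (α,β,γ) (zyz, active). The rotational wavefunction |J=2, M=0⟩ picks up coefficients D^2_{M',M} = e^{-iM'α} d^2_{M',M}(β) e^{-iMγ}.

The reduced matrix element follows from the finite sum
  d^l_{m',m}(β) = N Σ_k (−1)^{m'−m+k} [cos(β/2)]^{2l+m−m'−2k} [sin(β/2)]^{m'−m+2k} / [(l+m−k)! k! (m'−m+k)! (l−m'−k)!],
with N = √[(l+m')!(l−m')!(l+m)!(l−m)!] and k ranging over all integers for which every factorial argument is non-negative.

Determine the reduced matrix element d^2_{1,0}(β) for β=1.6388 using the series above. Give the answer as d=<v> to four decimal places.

d=0.0830

d^2_{1,0}(β=1.6388) via the finite sum:
Half-angle: c=0.682660, s=0.730736. N=√(6·1·2·2)=4.898979
Admissible k: 0..1 (factorial args all ≥0)
  k=0: (−1)^1·4.8990/(2)·0.6827^3·0.7307^1 = -0.569442
  k=1: (−1)^2·4.8990/(2)·0.6827^1·0.7307^3 = +0.652472
d^2_{1,0}(1.6388) = -0.569442 +0.652472 = +0.083031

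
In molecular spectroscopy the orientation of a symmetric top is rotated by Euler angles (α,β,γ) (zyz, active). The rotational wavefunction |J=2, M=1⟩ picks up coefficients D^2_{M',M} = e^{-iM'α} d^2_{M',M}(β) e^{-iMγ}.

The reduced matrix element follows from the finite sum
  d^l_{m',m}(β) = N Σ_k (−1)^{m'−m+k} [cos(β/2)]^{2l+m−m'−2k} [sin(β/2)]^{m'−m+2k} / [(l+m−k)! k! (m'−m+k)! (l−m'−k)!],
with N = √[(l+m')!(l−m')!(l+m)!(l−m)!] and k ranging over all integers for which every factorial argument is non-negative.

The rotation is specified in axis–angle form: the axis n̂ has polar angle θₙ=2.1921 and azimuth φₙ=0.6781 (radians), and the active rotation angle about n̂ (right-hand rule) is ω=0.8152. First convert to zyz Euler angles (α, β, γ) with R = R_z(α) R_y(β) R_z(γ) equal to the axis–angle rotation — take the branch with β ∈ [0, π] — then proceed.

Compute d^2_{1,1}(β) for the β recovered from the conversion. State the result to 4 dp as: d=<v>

Axis–angle → zyz. n̂ = (sinθₙcosφₙ, sinθₙsinφₙ, cosθₙ) = (+0.633230, +0.510082, -0.582096), ω = 0.8152.
R = I cosω + sinω [n̂]ₓ + (1−cosω) n̂n̂ᵀ gives
  R = [+0.811742, +0.525197, +0.255427; -0.322174, +0.767493, -0.554219; -0.487113, +0.367591, +0.792211]
β = atan2(√(R₁₃²+R₂₃²), R₃₃) = 0.656373; α = atan2(R₂₃, R₁₃) mod 2π = 5.144252; γ = atan2(R₃₂, −R₃₁) mod 2π = 0.646459
d^2_{1,1}(β=0.6564) via the finite sum:
With c≡cos(β/2)=0.946629 and s≡sin(β/2)=0.322327, N=[6·1·6·1]^{1/2}=6.000000
k∈{0,1} keeps every argument non-negative
  k=0: (−1)^0·6.0000/(6)·0.9466^4·0.3223^0 = +0.803005
  k=1: (−1)^1·6.0000/(2)·0.9466^2·0.3223^2 = -0.279301
d^2_{1,1}(0.6564) = +0.803005 -0.279301 = +0.523704

d=0.5237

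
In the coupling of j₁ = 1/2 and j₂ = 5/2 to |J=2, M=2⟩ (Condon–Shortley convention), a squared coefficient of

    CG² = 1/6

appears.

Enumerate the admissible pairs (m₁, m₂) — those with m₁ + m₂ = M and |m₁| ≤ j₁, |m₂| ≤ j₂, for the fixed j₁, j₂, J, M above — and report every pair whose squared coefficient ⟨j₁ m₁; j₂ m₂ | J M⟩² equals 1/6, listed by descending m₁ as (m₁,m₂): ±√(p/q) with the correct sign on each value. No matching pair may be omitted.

(1/2,3/2): +√(1/6)

Admissible pairs with m₁+m₂ = M = 2: (-1/2,5/2), (1/2,3/2)
  (m₁,m₂)=(1/2,3/2): CG² = 1/6, CG = +√(1/6)   ← matches the target
  (m₁,m₂)=(-1/2,5/2): CG² = 5/6, CG = −√(5/6)
Pairs with CG² = 1/6: (1/2,3/2): +√(1/6)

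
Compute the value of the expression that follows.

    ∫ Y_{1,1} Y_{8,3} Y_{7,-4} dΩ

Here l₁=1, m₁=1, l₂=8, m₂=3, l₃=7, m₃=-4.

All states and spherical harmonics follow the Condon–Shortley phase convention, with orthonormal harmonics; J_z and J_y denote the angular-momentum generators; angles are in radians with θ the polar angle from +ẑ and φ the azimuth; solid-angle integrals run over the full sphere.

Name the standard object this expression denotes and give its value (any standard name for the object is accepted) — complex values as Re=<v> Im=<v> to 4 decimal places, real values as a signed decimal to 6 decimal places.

Gaunt coefficient, -0.096758

This is a Gaunt coefficient — the integral of a triple product of spherical harmonics over the sphere.
Rules hold: Σm=0, L=16 even, 7≤7≤9.
N = 3·17·15 = 765
Δ = 2!·0!·14!/17! = 1/2040
Racah Σ t=1..1: t=1:−1/25401600 = -1/25401600
⇒ 3j(1 8 7; 0 0 0)² = 8/255, sgn +1
Racah Σ t=0..0: t=0:+1/479001600 = 1/479001600
⇒ 3j(1 8 7; 1 3 -4)² = 1/204, sgn -1
4πI² = N·(3j₀)²·(3jₘ)² = 2/17
I = -1·√(0.117647/4π) = -0.09675772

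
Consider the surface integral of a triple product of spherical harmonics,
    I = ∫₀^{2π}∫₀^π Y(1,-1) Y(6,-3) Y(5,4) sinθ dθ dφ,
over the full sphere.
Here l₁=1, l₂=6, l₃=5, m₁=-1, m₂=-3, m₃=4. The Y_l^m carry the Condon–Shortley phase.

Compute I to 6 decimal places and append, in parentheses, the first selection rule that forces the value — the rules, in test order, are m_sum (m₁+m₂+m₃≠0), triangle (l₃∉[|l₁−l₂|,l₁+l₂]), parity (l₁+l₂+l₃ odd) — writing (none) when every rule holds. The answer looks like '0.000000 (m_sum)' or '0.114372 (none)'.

Rules hold: Σm=0, L=12 even, 5≤5≤7.
N = 3·13·11 = 429
Δ = 2!·0!·10!/13! = 1/858
Racah Σ t=1..1: t=1:−1/14400 = -1/14400
⇒ 3j(1 6 5; 0 0 0)² = 6/143, sgn +1
Racah Σ t=2..2: t=2:+1/725760 = 1/725760
⇒ 3j(1 6 5; -1 -3 4)² = 1/286, sgn -1
4πI² = N·(3j₀)²·(3jₘ)² = 9/143
I = -1·√(0.0629371/4π) = -0.07076985
No selection rule forces the value: the integral is nonzero (none).

-0.070770 (none)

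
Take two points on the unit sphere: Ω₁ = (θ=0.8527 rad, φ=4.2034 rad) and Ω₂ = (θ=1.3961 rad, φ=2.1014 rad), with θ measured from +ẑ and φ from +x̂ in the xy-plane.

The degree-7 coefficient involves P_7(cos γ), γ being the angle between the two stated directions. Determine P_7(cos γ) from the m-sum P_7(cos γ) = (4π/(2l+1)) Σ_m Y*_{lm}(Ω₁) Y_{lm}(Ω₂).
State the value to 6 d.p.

0.270868

Term-by-term m-sum for l=7 (normalisation 4π/15 = 0.837758):
  term(m=-7) = -0.016822+0.025854i   from Y*(Ω₁)=-0.028087-0.062671i, Y(Ω₂)=-0.243362-0.377488i
  term(m=-6) = +0.066521+0.003037i   from Y*(Ω₁)=+0.223650+0.019655i, Y(Ω₂)=+0.296340-0.012462i
  term(m=-5) = +0.039610+0.075060i   from Y*(Ω₁)=-0.231064+0.340187i, Y(Ω₂)=+0.096867-0.182232i
  term(m=-4) = +0.067144-0.108533i   from Y*(Ω₁)=-0.183032-0.364685i, Y(Ω₂)=+0.163913+0.266380i
  term(m=-3) = +0.006962+0.000159i   from Y*(Ω₁)=+0.057926+0.002541i, Y(Ω₂)=+0.120072-0.002524i
  term(m=-2) = +0.051504+0.092426i   from Y*(Ω₁)=+0.178419-0.289177i, Y(Ω₂)=-0.151903+0.271828i
  term(m=-1) = -0.009432+0.016054i   from Y*(Ω₁)=+0.105934+0.189835i, Y(Ω₂)=+0.043343+0.073872i
  term(m=+0) = -0.087649+0.000000i   from Y*(Ω₁)=+0.282903-0.000000i, Y(Ω₂)=-0.309821+0.000000i
  term(m=+1) = -0.009432-0.016054i   from Y*(Ω₁)=-0.105934+0.189835i, Y(Ω₂)=-0.043343+0.073872i
  term(m=+2) = +0.051504-0.092426i   from Y*(Ω₁)=+0.178419+0.289177i, Y(Ω₂)=-0.151903-0.271828i
  term(m=+3) = +0.006962-0.000159i   from Y*(Ω₁)=-0.057926+0.002541i, Y(Ω₂)=-0.120072-0.002524i
  term(m=+4) = +0.067144+0.108533i   from Y*(Ω₁)=-0.183032+0.364685i, Y(Ω₂)=+0.163913-0.266380i
  term(m=+5) = +0.039610-0.075060i   from Y*(Ω₁)=+0.231064+0.340187i, Y(Ω₂)=-0.096867-0.182232i
  term(m=+6) = +0.066521-0.003037i   from Y*(Ω₁)=+0.223650-0.019655i, Y(Ω₂)=+0.296340+0.012462i
  term(m=+7) = -0.016822-0.025854i   from Y*(Ω₁)=+0.028087-0.062671i, Y(Ω₂)=+0.243362-0.377488i
Σ over m = +0.323325+0.000000i; ×(4π/15) → +0.270868+0.000000i. Real part: 0.270868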